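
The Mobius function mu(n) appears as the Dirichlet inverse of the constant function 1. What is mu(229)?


229 = 229 (all distinct primes).
mu(229) = (-1)^1 = -1

-1


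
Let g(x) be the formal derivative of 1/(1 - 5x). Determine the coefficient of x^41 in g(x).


Differentiate termwise: d/dx sum_{k>=0} 5^k x^k = sum_{k>=1} k 5^k x^(k-1) = sum_{j>=0} (j+1) 5^(j+1) x^j.
Equivalently, d/dx [1/(1 - 5x)] = 5/(1 - 5x)^2.
For j = 41: 42 * 5^42 = 42 * 227373675443232059478759765625 = 9549694368615746498107910156250.

9549694368615746498107910156250


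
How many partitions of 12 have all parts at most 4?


Using the generating function (1-x)^(-1)(1-x^2)^(-1)...(1-x^4)^(-1),
the coefficient of x^12 counts these restricted partitions.
Result = 34

34


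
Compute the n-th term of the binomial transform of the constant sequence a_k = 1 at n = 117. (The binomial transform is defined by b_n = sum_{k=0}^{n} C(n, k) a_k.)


With a_k = 1 for all k, b_n = sum_{k=0}^{n} C(n, k) = 2^n by the binomial theorem.
For n = 117: 2^117 = 166153499473114484112975882535043072.

166153499473114484112975882535043072


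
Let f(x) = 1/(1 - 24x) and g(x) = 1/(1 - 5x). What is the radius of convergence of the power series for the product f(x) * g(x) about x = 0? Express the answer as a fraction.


The radius of 1/(1 - 24x) is 1/24 (nearest singularity at x = 1/24), and the radius of 1/(1 - 5x) is 1/5.
The product f(x)*g(x) = 1/((1 - 24x)(1 - 5x)) has singularities at both 1/24 and 1/5, so its radius of convergence is the distance to the nearest one:
min(1/24, 1/5) = 1/24.

1/24


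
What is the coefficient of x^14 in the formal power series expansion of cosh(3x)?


The Maclaurin series is cosh(t) = sum_{m>=0} t^(2m) / (2m)!, so substituting t = 3x, only even powers of x are nonzero, with coefficient of x^(2m) equal to 3^(2m) / (2m)!.
For x^14 the coefficient is 3^14/14! = 4782969/87178291200 = 19683/358758400.

19683/358758400


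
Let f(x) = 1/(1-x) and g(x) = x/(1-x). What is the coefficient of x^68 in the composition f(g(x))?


First simplify the composition: f(g(x)) = 1/(1 - x/(1-x)) = (1-x)/((1-x) - x) = (1-x)/(1-2x).
Now extract the coefficient. Write (1-x)/(1-2x) = 1/(1-2x) - x/(1-2x).
The coefficient of x^n in 1/(1-2x) is 2^n, and in x/(1-2x) is 2^(n-1) (for n >= 1).
So the coefficient of x^68 is 2^68 - 2^67 = 295147905179352825856 - 147573952589676412928 = 147573952589676412928.

147573952589676412928


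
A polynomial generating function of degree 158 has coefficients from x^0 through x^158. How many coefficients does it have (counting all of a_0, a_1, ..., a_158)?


A polynomial of degree 158 takes the form a_0 + a_1 x + ... + a_158 x^158.
The number of coefficients is 158 + 1 = 159.

159


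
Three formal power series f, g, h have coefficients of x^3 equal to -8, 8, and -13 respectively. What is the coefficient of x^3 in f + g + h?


Series addition is componentwise:
-8 + 8 + -13
= -13

-13


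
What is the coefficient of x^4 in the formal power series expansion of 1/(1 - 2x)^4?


The general identity 1/(1 - c x)^r = sum_{k>=0} c^k C(k + r - 1, r - 1) x^k follows by substituting y = c x into 1/(1 - y)^r = sum_{k>=0} C(k + r - 1, r - 1) y^k.
For c = 2, r = 4, k = 4:
2^4 * C(7, 3) = 16 * 35 = 560.

560


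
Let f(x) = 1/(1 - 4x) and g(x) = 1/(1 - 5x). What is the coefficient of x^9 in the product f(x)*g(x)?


The coefficient of x^n in f*g is the Cauchy product: sum_{k=0}^{n} a^k * b^(n-k).
With a=4, b=5, n=9:
sum_{k=0}^{9} 4^k * 5^(9-k)
= 8717049

8717049


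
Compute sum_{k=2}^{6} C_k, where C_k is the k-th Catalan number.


C_2 through C_6: 2, 5, 14, 42, 132
Sum = 2 + 5 + 14 + 42 + 132
= 195

195


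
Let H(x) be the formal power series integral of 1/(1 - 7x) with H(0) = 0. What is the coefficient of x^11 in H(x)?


1/(1 - 7x) = sum_{k>=0} 7^k x^k. Integrating termwise with H(0) = 0:
H(x) = sum_{k>=0} 7^k x^(k+1) / (k+1) = sum_{m>=1} 7^(m-1) x^m / m.
For m = 11: 7^10/11 = 282475249/11 = 282475249/11.

282475249/11


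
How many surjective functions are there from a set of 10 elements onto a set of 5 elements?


By inclusion-exclusion on which target elements are missed, the number of surjections from an n-set onto a k-set is
surj(n, k) = sum_{j=0}^{k} (-1)^j C(k, j) (k - j)^n.
Equivalently surj(n, k) = k! * S(n, k), where S(n, k) is the Stirling number of the second kind.
For n = 10, k = 5:
S(10, 5) = 42525, so
surj = 5! * 42525 = 120 * 42525 = 5103000.

5103000


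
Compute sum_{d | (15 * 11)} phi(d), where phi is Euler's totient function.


First, 15 * 11 = 165. One classical identity is sum_{d | n} phi(d) = n (each k in [1, n] has a unique gcd with n, and among the k's with gcd(k, n) = n/d there are phi(d) of them). So the sum equals 165. We also verify directly:
Divisors of 165: 1, 3, 5, 11, 15, 33, 55, 165.
phi values: 1, 2, 4, 10, 8, 20, 40, 80.
Sum = 165.

165


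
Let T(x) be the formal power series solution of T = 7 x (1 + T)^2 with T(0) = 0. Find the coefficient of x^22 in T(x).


Apply the Lagrange inversion formula: if T = 7 x * phi(T) with phi(t) = (1 + t)^2, then [x^n] T = 7^n * (1/n) [t^(n-1)] phi(t)^n = 7^n * (1/n) [t^(n-1)] (1 + t)^(2n) = 7^n * (1/n) C(2n, n-1).
Using the identity C(2n, n-1) = C(2n, n) * n / (n+1), the unscaled factor equals C(2n, n) / (n+1) = C_n, the n-th Catalan number.
For n = 22: C_22 = C(44, 22) / 23 = 2104098963720/23 = 91482563640.
With the 7^22 = 3909821048582988049 factor, the coefficient is 3909821048582988049 * 91482563640 = 357680452898004736014001938360.

357680452898004736014001938360


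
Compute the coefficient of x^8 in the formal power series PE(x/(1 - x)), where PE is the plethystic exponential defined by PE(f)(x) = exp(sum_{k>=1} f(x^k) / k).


For f(x) = x/(1 - x) we have
sum_{k>=1} f(x^k) / k = sum_{k>=1} (1/k) * x^k / (1 - x^k) = sum_{k, m >= 1} x^(k m) / k,
which after exponentiating simplifies to
PE(x/(1 - x)) = prod_{k>=1} 1 / (1 - x^k).
This is the generating function for the partition function p(n), so the coefficient of x^8 is p(8).
Computing p(8) by dynamic programming over parts 1, 2, ..., 8: p(8) = 22.

22


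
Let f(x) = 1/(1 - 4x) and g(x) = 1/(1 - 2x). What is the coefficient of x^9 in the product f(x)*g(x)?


The coefficient of x^n in f*g is the Cauchy product: sum_{k=0}^{n} a^k * b^(n-k).
With a=4, b=2, n=9:
sum_{k=0}^{9} 4^k * 2^(9-k)
= 523776

523776


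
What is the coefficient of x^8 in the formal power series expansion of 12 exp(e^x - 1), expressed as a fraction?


exp(e^x - 1) is the exponential generating function for the Bell numbers Bell_k: exp(e^x - 1) = sum_{k>=0} Bell_k x^k / k!.
So the coefficient of x^8 in 12 exp(e^x - 1) is 12 Bell_8 / 8!.
Computing: Bell_8 = 4140 and 8! = 40320, giving
12 * 4140/40320 = 69/56.

69/56


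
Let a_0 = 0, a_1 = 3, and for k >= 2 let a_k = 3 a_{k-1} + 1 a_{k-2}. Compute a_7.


Iterating the recurrence forward:
a_0 = 0
a_1 = 3
a_2 = 3*3 + 1*0 = 9
a_3 = 3*9 + 1*3 = 30
a_4 = 3*30 + 1*9 = 99
a_5 = 3*99 + 1*30 = 327
a_6 = 3*327 + 1*99 = 1080
a_7 = 3*1080 + 1*327 = 3567
So a_7 = 3567.

3567


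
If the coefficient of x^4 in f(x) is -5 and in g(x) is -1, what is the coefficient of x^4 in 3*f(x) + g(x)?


Scalar multiplication scales coefficients: 3 * -5 = -15.
Then add the g coefficient: -15 + -1
= -16

-16


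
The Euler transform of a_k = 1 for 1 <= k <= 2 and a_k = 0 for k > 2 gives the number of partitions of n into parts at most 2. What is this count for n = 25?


Partitions of 25 into parts at most 2:
Using generating function (1-x)^(-1)(1-x^2)^(-1),
the coefficient of x^25 = 13

13


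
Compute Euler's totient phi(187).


phi(n) counts integers in [1, n] coprime to n. Using the multiplicative formula phi(n) = n * prod_{p | n} (1 - 1/p):
187 = 11 * 17, so
phi(187) = 187 * (1 - 1/11) * (1 - 1/17) = 160.

160


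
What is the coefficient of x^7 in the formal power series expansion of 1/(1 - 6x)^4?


The general identity 1/(1 - c x)^r = sum_{k>=0} c^k C(k + r - 1, r - 1) x^k follows by substituting y = c x into 1/(1 - y)^r = sum_{k>=0} C(k + r - 1, r - 1) y^k.
For c = 6, r = 4, k = 7:
6^7 * C(10, 3) = 279936 * 120 = 33592320.

33592320


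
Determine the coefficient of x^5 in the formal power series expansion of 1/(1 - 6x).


The geometric series identity gives 1/(1 - c x) = sum_{k>=0} c^k x^k, so the coefficient of x^k is c^k.
Here c = 6 and k = 5.
Computing: 6^5 = 7776

7776


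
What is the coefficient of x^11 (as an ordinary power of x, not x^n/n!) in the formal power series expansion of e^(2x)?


The exponential series is e^y = sum_{k>=0} y^k / k!. Substituting y = 2x gives
e^(2x) = sum_{k>=0} 2^k x^k / k!.
So the coefficient of x^n is a^n/n! with a = 2, n = 11:
2^11 / 11! = 2048/39916800 = 8/155925

8/155925


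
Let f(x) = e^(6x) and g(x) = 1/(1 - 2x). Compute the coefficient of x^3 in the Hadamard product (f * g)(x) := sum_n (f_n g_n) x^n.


Expanding: f_k = 6^k/k! (from e^(6x)) and g_k = 2^k (from 1/(1 - 2x)). So the Hadamard coefficient (f * g)_k = 6^k 2^k / k! = (12)^k / k!.
For k = 3: 12^3/3! = 1728/6 = 288.

288


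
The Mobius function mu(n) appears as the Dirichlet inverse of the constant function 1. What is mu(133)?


133 = 7 * 19 (all distinct primes).
mu(133) = (-1)^2 = 1

1


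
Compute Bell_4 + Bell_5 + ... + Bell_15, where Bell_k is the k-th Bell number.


Recall Bell_k counts set partitions of a k-set (with Bell_0 = 1 by convention).
Bell_4 through Bell_15: 15, 52, 203, 877, 4140, 21147, 115975, 678570, 4213597, 27644437, 190899322, 1382958545
Sum = 15 + 52 + 203 + 877 + 4140 + 21147 + 115975 + 678570 + 4213597 + 27644437 + 190899322 + 1382958545 = 1606536880.

1606536880


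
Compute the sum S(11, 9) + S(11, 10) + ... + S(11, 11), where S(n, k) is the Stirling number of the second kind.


By definition, S(n, k) counts partitions of an n-set into exactly k nonempty blocks.
Computing row n = 11 for k = 9..11:
S(11, k): 1155, 55, 1
Sum = 1211.

1211


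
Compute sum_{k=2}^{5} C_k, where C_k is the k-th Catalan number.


C_2 through C_5: 2, 5, 14, 42
Sum = 2 + 5 + 14 + 42
= 63

63


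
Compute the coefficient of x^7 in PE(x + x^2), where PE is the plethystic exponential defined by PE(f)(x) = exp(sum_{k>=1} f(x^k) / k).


With f(x) = x + x^2, the exponent is sum_{k>=1} (x^k + x^(2k)) / k = -ln(1 - x) - ln(1 - x^2). Exponentiating:
PE(x + x^2) = 1 / ((1 - x)(1 - x^2)).
This is the generating function for partitions of n into parts of size 1 or 2. The number of 2's can be any j in 0..3, and the rest are 1's, so
[x^7] = floor(7/2) + 1 = 4.

4


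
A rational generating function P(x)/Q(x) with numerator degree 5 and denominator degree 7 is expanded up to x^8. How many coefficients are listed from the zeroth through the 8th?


Expanding up to x^8 gives the coefficients for x^0, x^1, ..., x^8.
That is 8 + 1 = 9 coefficients in total.

9


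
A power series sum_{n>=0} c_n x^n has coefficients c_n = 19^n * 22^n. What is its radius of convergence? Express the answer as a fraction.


By the root test (Cauchy-Hadamard), the radius is R = 1 / limsup_n |c_n|^(1/n).
Here |c_n|^(1/n) = (19^n * 22^n)^(1/n) = 19 * 22 = 418 for all n.
So R = 1/418 = 1/418.

1/418


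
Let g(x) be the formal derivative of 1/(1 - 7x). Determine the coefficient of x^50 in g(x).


Differentiate termwise: d/dx sum_{k>=0} 7^k x^k = sum_{k>=1} k 7^k x^(k-1) = sum_{j>=0} (j+1) 7^(j+1) x^j.
Equivalently, d/dx [1/(1 - 7x)] = 7/(1 - 7x)^2.
For j = 50: 51 * 7^51 = 51 * 12589255298531885026341962383987545444758743 = 642052020225126136343440081583364817682695893.

642052020225126136343440081583364817682695893


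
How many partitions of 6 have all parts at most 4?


Using the generating function (1-x)^(-1)(1-x^2)^(-1)...(1-x^4)^(-1),
the coefficient of x^6 counts these restricted partitions.
Result = 9

9


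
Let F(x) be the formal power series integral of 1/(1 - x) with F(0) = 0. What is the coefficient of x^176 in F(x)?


1/(1 - x) = sum_{k>=0} x^k. Integrating termwise and using F(0) = 0 gives
F(x) = sum_{k>=0} x^(k+1) / (k+1) = sum_{m>=1} x^m / m = -ln(1 - x).
So the coefficient of x^176 is 1/176 = 1/176.

1/176


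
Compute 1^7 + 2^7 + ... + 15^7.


This power sum has a closed form given by Faulhaber's formula
sum_{k=1}^{m} k^p = (1 / (p + 1)) * sum_{j=0}^{p} C(p + 1, j) B_j m^(p + 1 - j),
but for small m direct computation is fastest:
1 + 128 + 2187 + 16384 + 78125 + 279936 + 823543 + 2097152 + 4782969 + 10000000 + 19487171 + 35831808 + 62748517 + 105413504 + 170859375 = 412420800.

412420800


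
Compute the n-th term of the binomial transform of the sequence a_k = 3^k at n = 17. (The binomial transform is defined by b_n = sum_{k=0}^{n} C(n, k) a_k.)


With a_k = 3^k, b_n = sum_{k=0}^{n} C(n, k) 3^k = (1 + 3)^n by the binomial theorem.
For n = 17: (1 + 3)^17 = 4^17 = 17179869184.

17179869184


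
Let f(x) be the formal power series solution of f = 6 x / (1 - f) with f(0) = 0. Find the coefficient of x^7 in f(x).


Apply Lagrange inversion: f = 6 x * phi(f) with phi(t) = 1/(1 - t), so
[x^n] f = 6^n * (1/n) [t^(n-1)] phi(t)^n = 6^n * (1/n) [t^(n-1)] (1 - t)^(-n) = 6^n * (1/n) C(2n - 2, n - 1) = 6^n * C_{n-1}.
For n = 7: C_6 = C(12, 6) / 7 = 924/7 = 132.
With the 6^7 = 279936 factor, the coefficient is 279936 * 132 = 36951552.

36951552


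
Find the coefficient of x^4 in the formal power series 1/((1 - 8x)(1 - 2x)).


By partial fractions or Cauchy convolution:
The coefficient equals sum_{k=0}^{4} 8^k * 2^(4-k).
= 5456

5456


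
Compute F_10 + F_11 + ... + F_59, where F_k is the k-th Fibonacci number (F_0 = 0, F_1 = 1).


Use the identity sum_{k=0}^{N} F_k = F_{N+2} - 1 (which follows from F_{k+2} - F_{k+1} = F_k). Then
sum_{k=10}^{59} F_k = (F_{61} - 1) - (F_{11} - 1) = F_{61} - F_{11}.
Computing: F_{61} = 2504730781961, F_{11} = 89, so
Sum = 2504730781961 - 89 = 2504730781872.

2504730781872


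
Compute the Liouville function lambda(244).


The Liouville function is lambda(k) = (-1)^Omega(k), where Omega(k) counts the prime factors of k with multiplicity.
Factoring: 244 = 2 * 2 * 61, so Omega(244) = 3.
lambda(244) = (-1)^3 = -1.

-1


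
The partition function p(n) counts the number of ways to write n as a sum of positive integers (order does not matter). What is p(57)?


Using the generating function prod_{k>=1} 1/(1-x^k), we compute p(57).
By dynamic programming over parts 1 through 57:
p(57) = 614154

614154


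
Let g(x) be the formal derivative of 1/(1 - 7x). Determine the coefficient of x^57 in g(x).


Differentiate termwise: d/dx sum_{k>=0} 7^k x^k = sum_{k>=1} k 7^k x^(k-1) = sum_{j>=0} (j+1) 7^(j+1) x^j.
Equivalently, d/dx [1/(1 - 7x)] = 7/(1 - 7x)^2.
For j = 57: 58 * 7^58 = 58 * 10367793076318844190248738727596255138212949486449 = 601331998426492963034426846200582798016351070214042.

601331998426492963034426846200582798016351070214042


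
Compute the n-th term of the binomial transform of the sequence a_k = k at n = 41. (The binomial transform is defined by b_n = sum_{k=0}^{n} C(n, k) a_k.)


With a_k = k, b_n = sum_{k=0}^{n} C(n, k) k. Using k * C(n, k) = n * C(n-1, k-1) gives b_n = n * sum_{k>=1} C(n-1, k-1) = n * 2^(n-1).
For n = 41: 41 * 2^40 = 41 * 1099511627776 = 45079976738816.

45079976738816


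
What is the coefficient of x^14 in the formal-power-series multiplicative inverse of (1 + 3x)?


The inverse is 1/(1 + 3x). Apply the geometric identity 1/(1 - y) = sum_{k>=0} y^k with y = -3x:
1/(1 + 3x) = sum_{k>=0} (-3)^k x^k.
So the coefficient of x^14 is (-3)^14 = 4782969.

4782969


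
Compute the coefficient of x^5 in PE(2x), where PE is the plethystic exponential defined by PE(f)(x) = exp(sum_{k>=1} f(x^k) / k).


With f(x) = 2x, the exponent is sum_{k>=1} 2 x^k / k = 2 * (-ln(1 - x)). Exponentiating:
PE(2x) = exp(-2 ln(1 - x)) = 1/(1 - x)^2.
By the negative binomial expansion, [x^n] 1/(1 - x)^2 = C(n + 1, 1).
For n = 5: C(6, 1) = 6.

6


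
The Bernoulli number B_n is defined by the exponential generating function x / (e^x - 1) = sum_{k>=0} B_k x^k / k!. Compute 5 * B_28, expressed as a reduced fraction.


Bernoulli numbers can also be computed recursively via B_0 = 1 and sum_{j=0}^{m} C(m+1, j) B_j = 0 for m >= 1. Odd-index Bernoulli numbers vanish for k >= 3.
Computing B_28 = -23749461029/870, so 5 * B_28 = 5 * -23749461029/870 = -23749461029/174.

-23749461029/174


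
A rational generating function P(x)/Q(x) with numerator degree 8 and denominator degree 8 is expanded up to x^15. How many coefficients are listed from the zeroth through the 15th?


Expanding up to x^15 gives the coefficients for x^0, x^1, ..., x^15.
That is 15 + 1 = 16 coefficients in total.

16


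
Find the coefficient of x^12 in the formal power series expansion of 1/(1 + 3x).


Write 1/(1 + c x) = 1/(1 - (-c) x) and apply the geometric-series identity
1/(1 - y) = sum_{k>=0} y^k to get 1/(1 + c x) = sum_{k>=0} (-c)^k x^k.
So the coefficient of x^k is (-c)^k = (-1)^k * c^k.
Here c = 3 and k = 12:
(-3)^12 = 1 * 531441 = 531441

531441


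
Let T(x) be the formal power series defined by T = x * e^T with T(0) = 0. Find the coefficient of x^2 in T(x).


Apply the Lagrange inversion formula: if T = x * phi(T) with phi(t) = e^t, then
[x^n] T = (1/n) [t^(n-1)] phi(t)^n = (1/n) [t^(n-1)] e^(n t) = (1/n) * n^(n-1) / (n-1)! = n^(n-1) / n!.
When c = 1 this is the Cayley count of rooted labeled trees on n vertices, divided by n!.
For n = 2: 2^1 / 2! = 2/2 = 1.

1


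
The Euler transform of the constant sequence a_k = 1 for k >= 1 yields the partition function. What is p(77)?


The Euler transform converts the sequence a_k = 1 into the number of integer partitions.
Using the recurrence or dynamic programming:
p(77) = 10619863

10619863


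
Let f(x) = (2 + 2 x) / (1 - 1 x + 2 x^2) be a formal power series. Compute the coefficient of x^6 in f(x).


Write f(x) = sum_{k>=0} a_k x^k. Multiplying both sides by 1 - 1 x + 2 x^2 gives
(1 - 1 x + 2 x^2) sum_{k>=0} a_k x^k = 2 + 2 x.
Matching coefficients:
 x^0: a_0 = 2
 x^1: a_1 - 1 a_0 = 2  =>  a_1 = 1*2 + 2 = 4
 x^k (k >= 2): a_k = 1 a_{k-1} - 2 a_{k-2}.
Iterating: a_2 = 0, a_3 = -8, a_4 = -8, a_5 = 8, a_6 = 24.
So the coefficient of x^6 is 24.

24


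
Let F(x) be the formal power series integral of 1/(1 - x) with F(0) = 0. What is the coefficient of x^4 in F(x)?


1/(1 - x) = sum_{k>=0} x^k. Integrating termwise and using F(0) = 0 gives
F(x) = sum_{k>=0} x^(k+1) / (k+1) = sum_{m>=1} x^m / m = -ln(1 - x).
So the coefficient of x^4 is 1/4 = 1/4.

1/4


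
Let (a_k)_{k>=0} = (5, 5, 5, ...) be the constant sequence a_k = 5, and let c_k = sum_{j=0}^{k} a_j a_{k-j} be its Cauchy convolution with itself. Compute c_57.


Since a_j = 5 for all j >= 0, the convolution sum becomes
c_k = sum_{j=0}^{k} 5 * 5 = 25 * (k + 1).
Equivalently, the generating function of (a_k) is 5/(1 - x) and its square is 25/(1 - x)^2 = sum_{k>=0} 25(k + 1) x^k.
For k = 57: 25 * 58 = 1450.

1450


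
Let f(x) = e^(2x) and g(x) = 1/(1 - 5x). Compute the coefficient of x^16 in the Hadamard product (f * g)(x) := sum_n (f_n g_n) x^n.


Expanding: f_k = 2^k/k! (from e^(2x)) and g_k = 5^k (from 1/(1 - 5x)). So the Hadamard coefficient (f * g)_k = 2^k 5^k / k! = (10)^k / k!.
For k = 16: 10^16/16! = 10000000000000000/20922789888000 = 2441406250/5108103.

2441406250/5108103


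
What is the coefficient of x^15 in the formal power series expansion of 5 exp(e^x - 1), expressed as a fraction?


exp(e^x - 1) is the exponential generating function for the Bell numbers Bell_k: exp(e^x - 1) = sum_{k>=0} Bell_k x^k / k!.
So the coefficient of x^15 in 5 exp(e^x - 1) is 5 Bell_15 / 15!.
Computing: Bell_15 = 1382958545 and 15! = 1307674368000, giving
5 * 1382958545/1307674368000 = 276591709/52306974720.

276591709/52306974720


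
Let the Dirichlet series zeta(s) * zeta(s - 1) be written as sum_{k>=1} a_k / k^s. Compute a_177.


Convolution gives a_k = sum_{d | k} d * 1 = sum_{d | k} d = sigma(k), the sum of positive divisors of k.
For k = 177, the divisors are 1, 3, 59, 177, so
sigma(177) = 1 + 3 + 59 + 177 = 240.

240


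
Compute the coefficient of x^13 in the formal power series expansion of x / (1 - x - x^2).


Let f(x) = sum_{k>=0} a_k x^k. Multiplying f(x) * (1 - x - x^2) = x and matching coefficients gives a_0 = 0, a_1 = 1, and a_k = a_{k-1} + a_{k-2} for k >= 2. These are the Fibonacci numbers F_k.
Iterating from F_0 = 0, F_1 = 1:
F_0=0, F_1=1, F_2=1, F_3=2, F_4=3, F_5=5, F_6=8, F_7=13, F_8=21, F_9=34, ...
F_13 = 233.

233


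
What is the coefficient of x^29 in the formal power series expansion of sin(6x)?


The Maclaurin series is sin(t) = sum_{k>=0} (-1)^k t^(2k+1) / (2k+1)!, so substituting t = 6x, only odd powers of x are nonzero, with coefficient of x^(2k+1) equal to (-1)^k 6^(2k+1) / (2k+1)!.
Write 29 = 2*14 + 1, giving the coefficient (-1)^14 * 6^29 / 29! = 36845653286788892983296/8841761993739701954543616000000 = 688747536/165277074603265625.

688747536/165277074603265625


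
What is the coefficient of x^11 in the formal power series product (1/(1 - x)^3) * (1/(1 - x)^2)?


Combine the factors: (1/(1 - x)^3) * (1/(1 - x)^2) = 1/(1 - x)^5.
Then use 1/(1 - x)^r = sum_{k>=0} C(k + r - 1, r - 1) x^k with r = 5 and k = 11:
C(15, 4) = 1365.

1365


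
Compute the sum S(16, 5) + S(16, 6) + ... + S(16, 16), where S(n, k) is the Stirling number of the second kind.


By definition, S(n, k) counts partitions of an n-set into exactly k nonempty blocks.
Computing row n = 16 for k = 5..16:
S(16, k): 1096190550, 2734926558, 3281882604, 2141764053, 820784250, 193754990, 28936908, 2757118, 165620, 6020, 120, 1
Sum = 10301168792.

10301168792


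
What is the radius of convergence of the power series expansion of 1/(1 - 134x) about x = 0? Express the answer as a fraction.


Expanding 1/(1 - 134x) = sum_{k>=0} 134^k x^k, the series converges when |134x| < 1, i.e., |x| < 1/134.
So the radius of convergence is 1/134 = 1/134.

1/134


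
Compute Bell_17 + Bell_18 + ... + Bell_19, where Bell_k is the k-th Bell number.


Recall Bell_k counts set partitions of a k-set (with Bell_0 = 1 by convention).
Bell_17 through Bell_19: 82864869804, 682076806159, 5832742205057
Sum = 82864869804 + 682076806159 + 5832742205057 = 6597683881020.

6597683881020


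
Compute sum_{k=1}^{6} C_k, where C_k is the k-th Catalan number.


C_1 through C_6: 1, 2, 5, 14, 42, 132
Sum = 1 + 2 + 5 + 14 + 42 + 132
= 196

196


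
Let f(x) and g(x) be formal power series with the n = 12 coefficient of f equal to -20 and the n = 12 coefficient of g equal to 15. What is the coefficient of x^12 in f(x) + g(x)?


Addition of formal power series is termwise.
The coefficient of x^12 in f + g = -20 + 15
= -5

-5


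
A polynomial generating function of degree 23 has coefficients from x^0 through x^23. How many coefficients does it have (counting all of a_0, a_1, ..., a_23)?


A polynomial of degree 23 takes the form a_0 + a_1 x + ... + a_23 x^23.
The number of coefficients is 23 + 1 = 24.

24


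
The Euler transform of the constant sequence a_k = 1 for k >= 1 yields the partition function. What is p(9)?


The Euler transform converts the sequence a_k = 1 into the number of integer partitions.
Using the recurrence or dynamic programming:
p(9) = 30

30


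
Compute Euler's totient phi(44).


phi(n) counts integers in [1, n] coprime to n. Using the multiplicative formula phi(n) = n * prod_{p | n} (1 - 1/p):
44 = 2^2 * 11, so
phi(44) = 44 * (1 - 1/2) * (1 - 1/11) = 20.

20


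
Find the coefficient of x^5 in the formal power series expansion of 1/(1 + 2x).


Write 1/(1 + c x) = 1/(1 - (-c) x) and apply the geometric-series identity
1/(1 - y) = sum_{k>=0} y^k to get 1/(1 + c x) = sum_{k>=0} (-c)^k x^k.
So the coefficient of x^k is (-c)^k = (-1)^k * c^k.
Here c = 2 and k = 5:
(-2)^5 = -1 * 32 = -32

-32


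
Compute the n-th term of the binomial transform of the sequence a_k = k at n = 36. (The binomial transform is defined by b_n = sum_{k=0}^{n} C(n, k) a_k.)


With a_k = k, b_n = sum_{k=0}^{n} C(n, k) k. Using k * C(n, k) = n * C(n-1, k-1) gives b_n = n * sum_{k>=1} C(n-1, k-1) = n * 2^(n-1).
For n = 36: 36 * 2^35 = 36 * 34359738368 = 1236950581248.

1236950581248


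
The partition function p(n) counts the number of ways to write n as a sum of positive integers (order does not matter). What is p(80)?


Using the generating function prod_{k>=1} 1/(1-x^k), we compute p(80).
By dynamic programming over parts 1 through 80:
p(80) = 15796476

15796476


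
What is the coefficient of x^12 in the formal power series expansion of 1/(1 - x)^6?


The expansion 1/(1 - x)^r = sum_{k>=0} C(k + r - 1, r - 1) x^k follows from the multiset / negative-binomial theorem (or from repeated differentiation of the geometric series).
For r = 6 and k = 12:
C(17, 5) = 355687428096000 / (120 * 479001600) = 6188.

6188


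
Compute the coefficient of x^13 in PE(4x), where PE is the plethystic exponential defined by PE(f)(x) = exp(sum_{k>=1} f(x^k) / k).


With f(x) = 4x, the exponent is sum_{k>=1} 4 x^k / k = 4 * (-ln(1 - x)). Exponentiating:
PE(4x) = exp(-4 ln(1 - x)) = 1/(1 - x)^4.
By the negative binomial expansion, [x^n] 1/(1 - x)^4 = C(n + 3, 3).
For n = 13: C(16, 3) = 560.

560


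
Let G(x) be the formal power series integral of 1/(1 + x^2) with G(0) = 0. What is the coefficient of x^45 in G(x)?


1/(1 + x^2) = sum_{j>=0} (-1)^j x^(2j). Integrating termwise with G(0) = 0:
G(x) = sum_{j>=0} (-1)^j x^(2j+1) / (2j+1) = arctan(x).
Only odd powers are nonzero. For x^45 write 45 = 2*22 + 1, giving
(-1)^22 / 45 = 1/45 = 1/45.

1/45


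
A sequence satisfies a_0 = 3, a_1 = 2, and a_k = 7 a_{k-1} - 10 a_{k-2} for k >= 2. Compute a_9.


The characteristic equation is t^2 - 7 t + 10 = 0, with roots r_1 = 5 and r_2 = 2 (so c_1 = r_1 + r_2, c_2 = -r_1 r_2 as required).
One can use the closed form a_n = A r_1^n + B r_2^n, but direct iteration is more reliable:
a_0 = 3, a_1 = 2, a_2 = -16, a_3 = -132, a_4 = -764, a_5 = -4028, a_6 = -20556, a_7 = -103612, a_8 = -519724, a_9 = -2601948.
So a_9 = -2601948.

-2601948


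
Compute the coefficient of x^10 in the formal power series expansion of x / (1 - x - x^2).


Let f(x) = sum_{k>=0} a_k x^k. Multiplying f(x) * (1 - x - x^2) = x and matching coefficients gives a_0 = 0, a_1 = 1, and a_k = a_{k-1} + a_{k-2} for k >= 2. These are the Fibonacci numbers F_k.
Iterating from F_0 = 0, F_1 = 1:
F_0=0, F_1=1, F_2=1, F_3=2, F_4=3, F_5=5, F_6=8, F_7=13, F_8=21, F_9=34, ...
F_10 = 55.

55


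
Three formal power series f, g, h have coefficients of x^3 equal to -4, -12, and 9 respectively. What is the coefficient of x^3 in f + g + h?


Series addition is componentwise:
-4 + -12 + 9
= -7

-7


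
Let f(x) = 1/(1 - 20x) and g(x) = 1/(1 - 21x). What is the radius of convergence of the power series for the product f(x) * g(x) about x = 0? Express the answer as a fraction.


The radius of 1/(1 - 20x) is 1/20 (nearest singularity at x = 1/20), and the radius of 1/(1 - 21x) is 1/21.
The product f(x)*g(x) = 1/((1 - 20x)(1 - 21x)) has singularities at both 1/20 and 1/21, so its radius of convergence is the distance to the nearest one:
min(1/20, 1/21) = 1/21.

1/21


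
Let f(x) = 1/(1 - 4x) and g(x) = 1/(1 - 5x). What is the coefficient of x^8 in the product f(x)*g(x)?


The coefficient of x^n in f*g is the Cauchy product: sum_{k=0}^{n} a^k * b^(n-k).
With a=4, b=5, n=8:
sum_{k=0}^{8} 4^k * 5^(8-k)
= 1690981

1690981


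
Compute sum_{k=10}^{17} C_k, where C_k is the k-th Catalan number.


C_10 through C_17: 16796, 58786, 208012, 742900, 2674440, 9694845, 35357670, 129644790
Sum = 16796 + 58786 + 208012 + 742900 + 2674440 + 9694845 + 35357670 + 129644790
= 178398239

178398239


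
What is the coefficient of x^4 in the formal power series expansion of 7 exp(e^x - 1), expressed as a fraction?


exp(e^x - 1) is the exponential generating function for the Bell numbers Bell_k: exp(e^x - 1) = sum_{k>=0} Bell_k x^k / k!.
So the coefficient of x^4 in 7 exp(e^x - 1) is 7 Bell_4 / 4!.
Computing: Bell_4 = 15 and 4! = 24, giving
7 * 15/24 = 35/8.

35/8


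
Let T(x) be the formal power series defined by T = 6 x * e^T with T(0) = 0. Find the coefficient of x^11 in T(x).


Apply the Lagrange inversion formula: if T = 6 x * phi(T) with phi(t) = e^t, then
[x^n] T = 6^n * (1/n) [t^(n-1)] phi(t)^n = 6^n * (1/n) [t^(n-1)] e^(n t) = 6^n * (1/n) * n^(n-1) / (n-1)! = 6^n * n^(n-1) / n!.
When c = 1 this is the Cayley count of rooted labeled trees on n vertices, divided by n!.
For n = 11: 6^11 * 11^10 / 11! = 362797056 * 25937424601/39916800 = 41254652801736/175.

41254652801736/175


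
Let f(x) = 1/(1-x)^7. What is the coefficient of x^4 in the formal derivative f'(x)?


Differentiate: d/dx [ 1/(1-x)^r ] = r / (1-x)^(r+1).
Here r = 7, so f'(x) = 7 / (1-x)^8.
The expansion of 1/(1-x)^(r+1) has coefficient of x^n equal to C(n+r, r).
So the coefficient of x^4 in f'(x) is
7 * C(11, 7) = 7 * 330 = 2310

2310


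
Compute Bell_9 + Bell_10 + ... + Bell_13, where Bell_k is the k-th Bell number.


Recall Bell_k counts set partitions of a k-set (with Bell_0 = 1 by convention).
Bell_9 through Bell_13: 21147, 115975, 678570, 4213597, 27644437
Sum = 21147 + 115975 + 678570 + 4213597 + 27644437 = 32673726.

32673726


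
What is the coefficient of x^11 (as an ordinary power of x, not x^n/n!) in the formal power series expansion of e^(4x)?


The exponential series is e^y = sum_{k>=0} y^k / k!. Substituting y = 4x gives
e^(4x) = sum_{k>=0} 4^k x^k / k!.
So the coefficient of x^n is a^n/n! with a = 4, n = 11:
4^11 / 11! = 4194304/39916800 = 16384/155925

16384/155925


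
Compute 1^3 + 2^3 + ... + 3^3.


This power sum has a closed form given by Faulhaber's formula
sum_{k=1}^{m} k^p = (1 / (p + 1)) * sum_{j=0}^{p} C(p + 1, j) B_j m^(p + 1 - j),
but for small m direct computation is fastest:
1 + 8 + 27 = 36.

36


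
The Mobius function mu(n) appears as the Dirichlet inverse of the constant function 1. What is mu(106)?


106 = 2 * 53 (all distinct primes).
mu(106) = (-1)^2 = 1

1


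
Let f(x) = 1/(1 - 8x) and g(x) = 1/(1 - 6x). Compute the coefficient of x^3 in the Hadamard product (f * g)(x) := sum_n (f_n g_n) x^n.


f has coefficients f_k = 8^k and g has coefficients g_k = 6^k, so the Hadamard product has coefficient (f*g)_k = 8^k * 6^k = 48^k.
For k = 3: 48^3 = 110592.

110592


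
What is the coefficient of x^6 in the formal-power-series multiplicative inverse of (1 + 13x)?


The inverse is 1/(1 + 13x). Apply the geometric identity 1/(1 - y) = sum_{k>=0} y^k with y = -13x:
1/(1 + 13x) = sum_{k>=0} (-13)^k x^k.
So the coefficient of x^6 is (-13)^6 = 4826809.

4826809


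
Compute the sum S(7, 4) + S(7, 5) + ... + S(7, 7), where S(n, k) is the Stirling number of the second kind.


By definition, S(n, k) counts partitions of an n-set into exactly k nonempty blocks.
Computing row n = 7 for k = 4..7:
S(7, k): 350, 140, 21, 1
Sum = 512.

512


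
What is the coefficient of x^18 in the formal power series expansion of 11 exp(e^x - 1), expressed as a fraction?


exp(e^x - 1) is the exponential generating function for the Bell numbers Bell_k: exp(e^x - 1) = sum_{k>=0} Bell_k x^k / k!.
So the coefficient of x^18 in 11 exp(e^x - 1) is 11 Bell_18 / 18!.
Computing: Bell_18 = 682076806159 and 18! = 6402373705728000, giving
11 * 682076806159/6402373705728000 = 97439543737/83147710464000.

97439543737/83147710464000


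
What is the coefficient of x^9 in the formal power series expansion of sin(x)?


The Maclaurin series is sin(t) = sum_{k>=0} (-1)^k t^(2k+1) / (2k+1)!, so substituting t = x, only odd powers of x are nonzero, with coefficient of x^(2k+1) equal to (-1)^k / (2k+1)!.
Write 9 = 2*4 + 1, giving the coefficient (-1)^4 / 9! = 1/362880 = 1/362880.

1/362880


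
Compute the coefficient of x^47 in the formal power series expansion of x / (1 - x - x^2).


Let f(x) = sum_{k>=0} a_k x^k. Multiplying f(x) * (1 - x - x^2) = x and matching coefficients gives a_0 = 0, a_1 = 1, and a_k = a_{k-1} + a_{k-2} for k >= 2. These are the Fibonacci numbers F_k.
Iterating from F_0 = 0, F_1 = 1:
F_0=0, F_1=1, F_2=1, F_3=2, F_4=3, F_5=5, F_6=8, F_7=13, F_8=21, F_9=34, ...
F_47 = 2971215073.

2971215073


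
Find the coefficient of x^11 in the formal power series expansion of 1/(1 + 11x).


Write 1/(1 + c x) = 1/(1 - (-c) x) and apply the geometric-series identity
1/(1 - y) = sum_{k>=0} y^k to get 1/(1 + c x) = sum_{k>=0} (-c)^k x^k.
So the coefficient of x^k is (-c)^k = (-1)^k * c^k.
Here c = 11 and k = 11:
(-11)^11 = -1 * 285311670611 = -285311670611

-285311670611


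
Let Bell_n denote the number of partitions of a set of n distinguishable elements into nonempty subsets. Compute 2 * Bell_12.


Bell_12 can be computed from the Bell triangle or from Dobinski's identity Bell_n = (1/e) * sum_{k>=0} k^n / k!.
Computing Bell_12 = 4213597.
Then 2 * 4213597 = 8427194.

8427194


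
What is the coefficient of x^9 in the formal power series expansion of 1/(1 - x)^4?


The expansion 1/(1 - x)^r = sum_{k>=0} C(k + r - 1, r - 1) x^k follows from the multiset / negative-binomial theorem (or from repeated differentiation of the geometric series).
For r = 4 and k = 9:
C(12, 3) = 479001600 / (6 * 362880) = 220.

220


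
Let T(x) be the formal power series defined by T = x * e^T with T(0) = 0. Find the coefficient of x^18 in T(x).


Apply the Lagrange inversion formula: if T = x * phi(T) with phi(t) = e^t, then
[x^n] T = (1/n) [t^(n-1)] phi(t)^n = (1/n) [t^(n-1)] e^(n t) = (1/n) * n^(n-1) / (n-1)! = n^(n-1) / n!.
When c = 1 this is the Cayley count of rooted labeled trees on n vertices, divided by n!.
For n = 18: 18^17 / 18! = 2185911559738696531968/6402373705728000 = 5083731656658/14889875.

5083731656658/14889875


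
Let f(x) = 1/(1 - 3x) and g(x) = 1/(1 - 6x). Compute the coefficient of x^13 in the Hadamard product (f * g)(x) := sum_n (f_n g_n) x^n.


f has coefficients f_k = 3^k and g has coefficients g_k = 6^k, so the Hadamard product has coefficient (f*g)_k = 3^k * 6^k = 18^k.
For k = 13: 18^13 = 20822964865671168.

20822964865671168


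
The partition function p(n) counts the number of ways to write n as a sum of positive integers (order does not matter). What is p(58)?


Using the generating function prod_{k>=1} 1/(1-x^k), we compute p(58).
By dynamic programming over parts 1 through 58:
p(58) = 715220

715220


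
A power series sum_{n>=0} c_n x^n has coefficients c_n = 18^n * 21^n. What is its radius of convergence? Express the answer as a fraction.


By the root test (Cauchy-Hadamard), the radius is R = 1 / limsup_n |c_n|^(1/n).
Here |c_n|^(1/n) = (18^n * 21^n)^(1/n) = 18 * 21 = 378 for all n.
So R = 1/378 = 1/378.

1/378


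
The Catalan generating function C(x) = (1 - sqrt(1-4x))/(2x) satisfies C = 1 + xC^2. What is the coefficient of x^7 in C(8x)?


Substituting x -> 8x scales the n-th coefficient by 8^n, so [x^7] C(8x) = 8^7 * C_7.
C_7 = C(2*7, 7)/(8) = 3432/8 = 429.
So 8^7 * 429 = 2097152 * 429 = 899678208.

899678208


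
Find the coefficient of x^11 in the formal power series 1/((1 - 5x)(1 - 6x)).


By partial fractions or Cauchy convolution:
The coefficient equals sum_{k=0}^{11} 5^k * 6^(11-k).
= 1932641711

1932641711


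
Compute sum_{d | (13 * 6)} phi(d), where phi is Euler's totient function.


First, 13 * 6 = 78. One classical identity is sum_{d | n} phi(d) = n (each k in [1, n] has a unique gcd with n, and among the k's with gcd(k, n) = n/d there are phi(d) of them). So the sum equals 78. We also verify directly:
Divisors of 78: 1, 2, 3, 6, 13, 26, 39, 78.
phi values: 1, 1, 2, 2, 12, 12, 24, 24.
Sum = 78.

78


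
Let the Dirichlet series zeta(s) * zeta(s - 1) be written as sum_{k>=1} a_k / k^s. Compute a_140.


Convolution gives a_k = sum_{d | k} d * 1 = sum_{d | k} d = sigma(k), the sum of positive divisors of k.
For k = 140, the divisors are 1, 2, 4, 5, 7, 10, 14, 20, 28, 35, 70, 140, so
sigma(140) = 1 + 2 + 4 + 5 + 7 + 10 + 14 + 20 + 28 + 35 + 70 + 140 = 336.

336


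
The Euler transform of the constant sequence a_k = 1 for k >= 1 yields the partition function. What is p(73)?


The Euler transform converts the sequence a_k = 1 into the number of integer partitions.
Using the recurrence or dynamic programming:
p(73) = 6185689

6185689


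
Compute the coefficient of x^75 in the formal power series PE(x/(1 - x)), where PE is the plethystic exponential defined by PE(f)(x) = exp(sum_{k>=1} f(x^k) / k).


For f(x) = x/(1 - x) we have
sum_{k>=1} f(x^k) / k = sum_{k>=1} (1/k) * x^k / (1 - x^k) = sum_{k, m >= 1} x^(k m) / k,
which after exponentiating simplifies to
PE(x/(1 - x)) = prod_{k>=1} 1 / (1 - x^k).
This is the generating function for the partition function p(n), so the coefficient of x^75 is p(75).
Computing p(75) by dynamic programming over parts 1, 2, ..., 75: p(75) = 8118264.

8118264


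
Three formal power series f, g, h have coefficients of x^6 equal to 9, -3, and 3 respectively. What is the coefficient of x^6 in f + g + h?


Series addition is componentwise:
9 + -3 + 3
= 9

9


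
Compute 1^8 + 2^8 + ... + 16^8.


This power sum has a closed form given by Faulhaber's formula
sum_{k=1}^{m} k^p = (1 / (p + 1)) * sum_{j=0}^{p} C(p + 1, j) B_j m^(p + 1 - j),
but for small m direct computation is fastest:
1 + 256 + 6561 + 65536 + 390625 + 1679616 + 5764801 + 16777216 + 43046721 + 100000000 + 214358881 + 429981696 + 815730721 + 1475789056 + 2562890625 + 4294967296 = 9961449608.

9961449608


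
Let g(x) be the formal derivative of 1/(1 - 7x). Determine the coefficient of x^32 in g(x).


Differentiate termwise: d/dx sum_{k>=0} 7^k x^k = sum_{k>=1} k 7^k x^(k-1) = sum_{j>=0} (j+1) 7^(j+1) x^j.
Equivalently, d/dx [1/(1 - 7x)] = 7/(1 - 7x)^2.
For j = 32: 33 * 7^33 = 33 * 7730993719707444524137094407 = 255122792750345669296524115431.

255122792750345669296524115431


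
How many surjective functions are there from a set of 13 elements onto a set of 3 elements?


By inclusion-exclusion on which target elements are missed, the number of surjections from an n-set onto a k-set is
surj(n, k) = sum_{j=0}^{k} (-1)^j C(k, j) (k - j)^n.
Equivalently surj(n, k) = k! * S(n, k), where S(n, k) is the Stirling number of the second kind.
For n = 13, k = 3:
S(13, 3) = 261625, so
surj = 3! * 261625 = 6 * 261625 = 1569750.

1569750


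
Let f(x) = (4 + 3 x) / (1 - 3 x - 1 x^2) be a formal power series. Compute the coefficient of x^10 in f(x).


Write f(x) = sum_{k>=0} a_k x^k. Multiplying both sides by 1 - 3 x - 1 x^2 gives
(1 - 3 x - 1 x^2) sum_{k>=0} a_k x^k = 4 + 3 x.
Matching coefficients:
 x^0: a_0 = 4
 x^1: a_1 - 3 a_0 = 3  =>  a_1 = 3*4 + 3 = 15
 x^k (k >= 2): a_k = 3 a_{k-1} + 1 a_{k-2}.
Iterating: a_2 = 49, a_3 = 162, a_4 = 535, a_5 = 1767, a_6 = 5836, a_7 = 19275, a_8 = 63661, a_9 = 210258, a_10 = 694435.
So the coefficient of x^10 is 694435.

694435


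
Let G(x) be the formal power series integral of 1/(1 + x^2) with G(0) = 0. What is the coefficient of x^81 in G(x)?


1/(1 + x^2) = sum_{j>=0} (-1)^j x^(2j). Integrating termwise with G(0) = 0:
G(x) = sum_{j>=0} (-1)^j x^(2j+1) / (2j+1) = arctan(x).
Only odd powers are nonzero. For x^81 write 81 = 2*40 + 1, giving
(-1)^40 / 81 = 1/81 = 1/81.

1/81


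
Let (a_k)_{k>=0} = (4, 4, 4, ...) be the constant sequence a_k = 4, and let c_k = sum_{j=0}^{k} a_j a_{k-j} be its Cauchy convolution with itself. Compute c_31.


Since a_j = 4 for all j >= 0, the convolution sum becomes
c_k = sum_{j=0}^{k} 4 * 4 = 16 * (k + 1).
Equivalently, the generating function of (a_k) is 4/(1 - x) and its square is 16/(1 - x)^2 = sum_{k>=0} 16(k + 1) x^k.
For k = 31: 16 * 32 = 512.

512


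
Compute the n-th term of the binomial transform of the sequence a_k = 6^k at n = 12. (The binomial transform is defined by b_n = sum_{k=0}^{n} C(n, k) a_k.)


With a_k = 6^k, b_n = sum_{k=0}^{n} C(n, k) 6^k = (1 + 6)^n by the binomial theorem.
For n = 12: (1 + 6)^12 = 7^12 = 13841287201.

13841287201
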